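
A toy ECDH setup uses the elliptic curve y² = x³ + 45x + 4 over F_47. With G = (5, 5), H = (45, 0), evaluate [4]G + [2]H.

First 4G:
Repeated addition: build up to 4G.
2G: tangent at (5, 5): λ = (3·5² + 45)/(2·5) ≡ 26/10. 10⁻¹ ≡ 33 (mod 47), so λ ≡ 26·33 ≡ 12.
  x = λ² - 5 - 5 = 144 - 10 ≡ 40; y = λ·(5 - 40) - 5 ≡ 45. → (40, 45)
3G: (40, 45) + (5, 5). λ = (5 - 45)/(5 - 40) ≡ 7/12 mod 47. 12⁻¹ ≡ 4 (mod 47), so λ ≡ 28.
  x = λ² - 40 - 5 = 784 - 45 ≡ 34; y = λ·(40 - 34) - 45 ≡ 29. → (34, 29)
4G: (34, 29) + (5, 5). λ = (5 - 29)/(5 - 34) ≡ 23/18 mod 47. 18⁻¹ ≡ 34 (mod 47), so λ ≡ 30.
  x = λ² - 34 - 5 = 900 - 39 ≡ 15; y = λ·(34 - 15) - 29 ≡ 24. → (15, 24)
4G = (15, 24).
Next 2H:
Repeated addition: build up to 2H.
2H: (45, 0) + (45, 0): same x and y₁ ≡ -y₂, so the sum is 𝒪.
2H = 𝒪.
Finally 4G + 2H:
(15, 24) + 𝒪 = (15, 24) (identity).

(15, 24)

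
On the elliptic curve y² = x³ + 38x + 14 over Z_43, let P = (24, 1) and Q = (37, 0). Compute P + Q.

(24, 1) + (37, 0). λ = (0 - 1)/(37 - 24) ≡ 42/13 mod 43. 13⁻¹ ≡ 10 (mod 43) since 13·10 = 130 ≡ 1, so λ ≡ 33.
  x = λ² - 24 - 37 = 1089 - 61 ≡ 39; y = λ·(24 - 39) - 1 ≡ 20. → (39, 20)

(39, 20)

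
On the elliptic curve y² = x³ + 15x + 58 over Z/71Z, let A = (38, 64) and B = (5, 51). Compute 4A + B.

(5, 20)

First 4A:
Repeated addition: build up to 4A.
2A: tangent at (38, 64): λ = (3·38² + 15)/(2·64) ≡ 16/57. 57⁻¹ ≡ 5 (mod 71) since 57·5 = 285 ≡ 1, so λ ≡ 16·5 ≡ 9.
  x = λ² - 38 - 38 = 81 - 76 ≡ 5; y = λ·(38 - 5) - 64 ≡ 20. → (5, 20)
3A: (5, 20) + (38, 64). λ = (64 - 20)/(38 - 5) ≡ 44/33 mod 71. 33⁻¹ ≡ 28 (mod 71) since 33·28 = 924 ≡ 1, so λ ≡ 25.
  x = λ² - 5 - 38 = 625 - 43 ≡ 14; y = λ·(5 - 14) - 20 ≡ 39. → (14, 39)
4A: (14, 39) + (38, 64). λ = (64 - 39)/(38 - 14) ≡ 25/24 mod 71. 24⁻¹ ≡ 3 (mod 71), so λ ≡ 4.
  x = λ² - 14 - 38 = 16 - 52 ≡ 35; y = λ·(14 - 35) - 39 ≡ 19. → (35, 19)
4A = (35, 19).
Finally 4A + B:
(35, 19) + (5, 51). λ = (51 - 19)/(5 - 35) ≡ 32/41 mod 71. 41⁻¹ ≡ 26 (mod 71) since 41·26 = 1066 ≡ 1, so λ ≡ 51.
  x = λ² - 35 - 5 = 2601 - 40 ≡ 5; y = λ·(35 - 5) - 19 ≡ 20. → (5, 20)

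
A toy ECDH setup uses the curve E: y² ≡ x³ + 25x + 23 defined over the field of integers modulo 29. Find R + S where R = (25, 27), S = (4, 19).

(25, 27) + (4, 19). λ = (19 - 27)/(4 - 25) ≡ 21/8 mod 29. 8⁻¹ ≡ 11 (mod 29) since 8·11 = 88 ≡ 1, so λ ≡ 28.
  x = λ² - 25 - 4 = 784 - 29 ≡ 1; y = λ·(25 - 1) - 27 ≡ 7. → (1, 7)

(1, 7)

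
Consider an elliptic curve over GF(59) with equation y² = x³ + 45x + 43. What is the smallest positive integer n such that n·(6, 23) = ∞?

10

2P: tangent at (6, 23): λ = (3·6² + 45)/(2·23) ≡ 35/46. 46⁻¹ ≡ 9 (mod 59) since 46·9 = 414 ≡ 1, so λ ≡ 35·9 ≡ 20.
  x = λ² - 6 - 6 = 400 - 12 ≡ 34; y = λ·(6 - 34) - 23 ≡ 7. → (34, 7)
3P: (34, 7) + (6, 23). λ = (23 - 7)/(6 - 34) ≡ 16/31 mod 59. 31⁻¹ ≡ 40 (mod 59) since 31·40 = 1240 ≡ 1, so λ ≡ 50.
  x = λ² - 34 - 6 = 2500 - 40 ≡ 41; y = λ·(34 - 41) - 7 ≡ 56. → (41, 56)
4P: (41, 56) + (6, 23). λ = (23 - 56)/(6 - 41) ≡ 26/24 mod 59. 24⁻¹ ≡ 32 (mod 59) since 24·32 = 768 ≡ 1, so λ ≡ 6.
  x = λ² - 41 - 6 = 36 - 47 ≡ 48; y = λ·(41 - 48) - 56 ≡ 20. → (48, 20)
5P: (48, 20) + (6, 23). λ = (23 - 20)/(6 - 48) ≡ 3/17 mod 59. 17⁻¹ ≡ 7 (mod 59) since 17·7 = 119 ≡ 1, so λ ≡ 21.
  x = λ² - 48 - 6 = 441 - 54 ≡ 33; y = λ·(48 - 33) - 20 ≡ 0. → (33, 0)
6P: (33, 0) + (6, 23). λ = (23 - 0)/(6 - 33) ≡ 23/32 mod 59. 32⁻¹ ≡ 24 (mod 59), so λ ≡ 21.
  x = λ² - 33 - 6 = 441 - 39 ≡ 48; y = λ·(33 - 48) - 0 ≡ 39. → (48, 39)
7P: (48, 39) + (6, 23). λ = (23 - 39)/(6 - 48) ≡ 43/17 mod 59. 17⁻¹ ≡ 7 (mod 59) since 17·7 = 119 ≡ 1, so λ ≡ 6.
  x = λ² - 48 - 6 = 36 - 54 ≡ 41; y = λ·(48 - 41) - 39 ≡ 3. → (41, 3)
8P: (41, 3) + (6, 23). λ = (23 - 3)/(6 - 41) ≡ 20/24 mod 59. 24⁻¹ ≡ 32 (mod 59) since 24·32 = 768 ≡ 1, so λ ≡ 50.
  x = λ² - 41 - 6 = 2500 - 47 ≡ 34; y = λ·(41 - 34) - 3 ≡ 52. → (34, 52)
9P: (34, 52) + (6, 23). λ = (23 - 52)/(6 - 34) ≡ 30/31 mod 59. 31⁻¹ ≡ 40 (mod 59), so λ ≡ 20.
  x = λ² - 34 - 6 = 400 - 40 ≡ 6; y = λ·(34 - 6) - 52 ≡ 36. → (6, 36)
10P: (6, 36) + (6, 23): same x and y₁ ≡ -y₂, so the sum is ∞.
10P = ∞, so the order is 10.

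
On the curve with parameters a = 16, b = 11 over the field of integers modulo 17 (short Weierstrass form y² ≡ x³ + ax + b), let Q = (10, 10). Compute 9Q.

O

Repeated addition: build up to 9Q.
2Q: tangent at (10, 10): λ = (3·10² + 16)/(2·10) ≡ 10/3. 3⁻¹ ≡ 6 (mod 17), so λ ≡ 10·6 ≡ 9.
  x = λ² - 10 - 10 = 81 - 20 ≡ 10; y = λ·(10 - 10) - 10 ≡ 7. → (10, 7)
3Q: (10, 7) + (10, 10): same x and y₁ ≡ -y₂, so the sum is O.
4Q: O + (10, 10) = (10, 10) (identity).
5Q: tangent at (10, 10): λ = (3·10² + 16)/(2·10) ≡ 10/3. 3⁻¹ ≡ 6 (mod 17) since 3·6 = 18 ≡ 1, so λ ≡ 10·6 ≡ 9.
  x = λ² - 10 - 10 = 81 - 20 ≡ 10; y = λ·(10 - 10) - 10 ≡ 7. → (10, 7)
6Q: (10, 7) + (10, 10): same x and y₁ ≡ -y₂, so the sum is O.
7Q: O + (10, 10) = (10, 10) (identity).
8Q: tangent at (10, 10): λ = (3·10² + 16)/(2·10) ≡ 10/3. 3⁻¹ ≡ 6 (mod 17), so λ ≡ 10·6 ≡ 9.
  x = λ² - 10 - 10 = 81 - 20 ≡ 10; y = λ·(10 - 10) - 10 ≡ 7. → (10, 7)
9Q: (10, 7) + (10, 10): same x and y₁ ≡ -y₂, so the sum is O.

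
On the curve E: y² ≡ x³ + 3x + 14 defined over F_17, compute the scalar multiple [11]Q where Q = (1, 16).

(1, 1)

Double-and-add on 11 = (1011)₂. Start with Q = (1, 16) for the leading 1-bit.
double: tangent at (1, 16): λ = (3·1² + 3)/(2·16) ≡ 6/15. 15⁻¹ ≡ 8 (mod 17), so λ ≡ 6·8 ≡ 14.
  x = λ² - 1 - 1 = 196 - 2 ≡ 7; y = λ·(1 - 7) - 16 ≡ 2. → (7, 2)
double: tangent at (7, 2): λ = (3·7² + 3)/(2·2) ≡ 14/4. 4⁻¹ ≡ 13 (mod 17) since 4·13 = 52 ≡ 1, so λ ≡ 14·13 ≡ 12.
  x = λ² - 7 - 7 = 144 - 14 ≡ 11; y = λ·(7 - 11) - 2 ≡ 1. → (11, 1)
add Q: (11, 1) + (1, 16). λ = (16 - 1)/(1 - 11) ≡ 15/7 mod 17. 7⁻¹ ≡ 5 (mod 17), so λ ≡ 7.
  x = λ² - 11 - 1 = 49 - 12 ≡ 3; y = λ·(11 - 3) - 1 ≡ 4. → (3, 4)
double: tangent at (3, 4): λ = (3·3² + 3)/(2·4) ≡ 13/8. 8⁻¹ ≡ 15 (mod 17) since 8·15 = 120 ≡ 1, so λ ≡ 13·15 ≡ 8.
  x = λ² - 3 - 3 = 64 - 6 ≡ 7; y = λ·(3 - 7) - 4 ≡ 15. → (7, 15)
add Q: (7, 15) + (1, 16). λ = (16 - 15)/(1 - 7) ≡ 1/11 mod 17. 11⁻¹ ≡ 14 (mod 17), so λ ≡ 14.
  x = λ² - 7 - 1 = 196 - 8 ≡ 1; y = λ·(7 - 1) - 15 ≡ 1. → (1, 1)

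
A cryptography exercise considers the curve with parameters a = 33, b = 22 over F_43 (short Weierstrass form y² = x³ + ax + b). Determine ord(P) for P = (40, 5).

12

2P: tangent at (40, 5): λ = (3·40² + 33)/(2·5) ≡ 17/10. 10⁻¹ ≡ 13 (mod 43) since 10·13 = 130 ≡ 1, so λ ≡ 17·13 ≡ 6.
  x = λ² - 40 - 40 = 36 - 80 ≡ 42; y = λ·(40 - 42) - 5 ≡ 26. → (42, 26)
3P: (42, 26) + (40, 5). λ = (5 - 26)/(40 - 42) ≡ 22/41 mod 43. 41⁻¹ ≡ 21 (mod 43) since 41·21 = 861 ≡ 1, so λ ≡ 32.
  x = λ² - 42 - 40 = 1024 - 82 ≡ 39; y = λ·(42 - 39) - 26 ≡ 27. → (39, 27)
4P: (39, 27) + (40, 5). λ = (5 - 27)/(40 - 39) ≡ 21/1 mod 43. 1⁻¹ ≡ 1 (mod 43) since 1·1 = 1 ≡ 1, so λ ≡ 21.
  x = λ² - 39 - 40 = 441 - 79 ≡ 18; y = λ·(39 - 18) - 27 ≡ 27. → (18, 27)
5P: (18, 27) + (40, 5). λ = (5 - 27)/(40 - 18) ≡ 21/22 mod 43. 22⁻¹ ≡ 2 (mod 43), so λ ≡ 42.
  x = λ² - 18 - 40 = 1764 - 58 ≡ 29; y = λ·(18 - 29) - 27 ≡ 27. → (29, 27)
6P: (29, 27) + (40, 5). λ = (5 - 27)/(40 - 29) ≡ 21/11 mod 43. 11⁻¹ ≡ 4 (mod 43) since 11·4 = 44 ≡ 1, so λ ≡ 41.
  x = λ² - 29 - 40 = 1681 - 69 ≡ 21; y = λ·(29 - 21) - 27 ≡ 0. → (21, 0)
7P: (21, 0) + (40, 5). λ = (5 - 0)/(40 - 21) ≡ 5/19 mod 43. 19⁻¹ ≡ 34 (mod 43), so λ ≡ 41.
  x = λ² - 21 - 40 = 1681 - 61 ≡ 29; y = λ·(21 - 29) - 0 ≡ 16. → (29, 16)
8P: (29, 16) + (40, 5). λ = (5 - 16)/(40 - 29) ≡ 32/11 mod 43. 11⁻¹ ≡ 4 (mod 43), so λ ≡ 42.
  x = λ² - 29 - 40 = 1764 - 69 ≡ 18; y = λ·(29 - 18) - 16 ≡ 16. → (18, 16)
9P: (18, 16) + (40, 5). λ = (5 - 16)/(40 - 18) ≡ 32/22 mod 43. 22⁻¹ ≡ 2 (mod 43) since 22·2 = 44 ≡ 1, so λ ≡ 21.
  x = λ² - 18 - 40 = 441 - 58 ≡ 39; y = λ·(18 - 39) - 16 ≡ 16. → (39, 16)
10P: (39, 16) + (40, 5). λ = (5 - 16)/(40 - 39) ≡ 32/1 mod 43. 1⁻¹ ≡ 1 (mod 43) since 1·1 = 1 ≡ 1, so λ ≡ 32.
  x = λ² - 39 - 40 = 1024 - 79 ≡ 42; y = λ·(39 - 42) - 16 ≡ 17. → (42, 17)
11P: (42, 17) + (40, 5). λ = (5 - 17)/(40 - 42) ≡ 31/41 mod 43. 41⁻¹ ≡ 21 (mod 43) since 41·21 = 861 ≡ 1, so λ ≡ 6.
  x = λ² - 42 - 40 = 36 - 82 ≡ 40; y = λ·(42 - 40) - 17 ≡ 38. → (40, 38)
12P: (40, 38) + (40, 5): same x and y₁ ≡ -y₂, so the sum is the point at infinity.
12P = the point at infinity, so the order is 12.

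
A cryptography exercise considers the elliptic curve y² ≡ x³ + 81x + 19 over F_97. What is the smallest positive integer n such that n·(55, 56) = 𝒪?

7

2P: tangent at (55, 56): λ = (3·55² + 81)/(2·56) ≡ 38/15. 15⁻¹ ≡ 13 (mod 97) since 15·13 = 195 ≡ 1, so λ ≡ 38·13 ≡ 9.
  x = λ² - 55 - 55 = 81 - 110 ≡ 68; y = λ·(55 - 68) - 56 ≡ 21. → (68, 21)
3P: (68, 21) + (55, 56). λ = (56 - 21)/(55 - 68) ≡ 35/84 mod 97. 84⁻¹ ≡ 82 (mod 97), so λ ≡ 57.
  x = λ² - 68 - 55 = 3249 - 123 ≡ 22; y = λ·(68 - 22) - 21 ≡ 79. → (22, 79)
4P: (22, 79) + (55, 56). λ = (56 - 79)/(55 - 22) ≡ 74/33 mod 97. 33⁻¹ ≡ 50 (mod 97), so λ ≡ 14.
  x = λ² - 22 - 55 = 196 - 77 ≡ 22; y = λ·(22 - 22) - 79 ≡ 18. → (22, 18)
5P: (22, 18) + (55, 56). λ = (56 - 18)/(55 - 22) ≡ 38/33 mod 97. 33⁻¹ ≡ 50 (mod 97) since 33·50 = 1650 ≡ 1, so λ ≡ 57.
  x = λ² - 22 - 55 = 3249 - 77 ≡ 68; y = λ·(22 - 68) - 18 ≡ 76. → (68, 76)
6P: (68, 76) + (55, 56). λ = (56 - 76)/(55 - 68) ≡ 77/84 mod 97. 84⁻¹ ≡ 82 (mod 97) since 84·82 = 6888 ≡ 1, so λ ≡ 9.
  x = λ² - 68 - 55 = 81 - 123 ≡ 55; y = λ·(68 - 55) - 76 ≡ 41. → (55, 41)
7P: (55, 41) + (55, 56): same x and y₁ ≡ -y₂, so the sum is 𝒪.
7P = 𝒪, so the order is 7.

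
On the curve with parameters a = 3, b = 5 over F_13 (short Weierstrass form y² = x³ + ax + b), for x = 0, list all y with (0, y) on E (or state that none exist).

x³ + 3x + 5 = 5 ≡ 5 (mod 13).
5 is a non-residue mod 13; no y exists.

none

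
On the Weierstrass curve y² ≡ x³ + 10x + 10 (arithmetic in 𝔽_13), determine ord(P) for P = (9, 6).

8

2P: tangent at (9, 6): λ = (3·9² + 10)/(2·6) ≡ 6/12. 12⁻¹ ≡ 12 (mod 13), so λ ≡ 6·12 ≡ 7.
  x = λ² - 9 - 9 = 49 - 18 ≡ 5; y = λ·(9 - 5) - 6 ≡ 9. → (5, 9)
3P: (5, 9) + (9, 6). λ = (6 - 9)/(9 - 5) ≡ 10/4 mod 13. 4⁻¹ ≡ 10 (mod 13), so λ ≡ 9.
  x = λ² - 5 - 9 = 81 - 14 ≡ 2; y = λ·(5 - 2) - 9 ≡ 5. → (2, 5)
4P: (2, 5) + (9, 6). λ = (6 - 5)/(9 - 2) ≡ 1/7 mod 13. 7⁻¹ ≡ 2 (mod 13), so λ ≡ 2.
  x = λ² - 2 - 9 = 4 - 11 ≡ 6; y = λ·(2 - 6) - 5 ≡ 0. → (6, 0)
5P: (6, 0) + (9, 6). λ = (6 - 0)/(9 - 6) ≡ 6/3 mod 13. 3⁻¹ ≡ 9 (mod 13), so λ ≡ 2.
  x = λ² - 6 - 9 = 4 - 15 ≡ 2; y = λ·(6 - 2) - 0 ≡ 8. → (2, 8)
6P: (2, 8) + (9, 6). λ = (6 - 8)/(9 - 2) ≡ 11/7 mod 13. 7⁻¹ ≡ 2 (mod 13), so λ ≡ 9.
  x = λ² - 2 - 9 = 81 - 11 ≡ 5; y = λ·(2 - 5) - 8 ≡ 4. → (5, 4)
7P: (5, 4) + (9, 6). λ = (6 - 4)/(9 - 5) ≡ 2/4 mod 13. 4⁻¹ ≡ 10 (mod 13), so λ ≡ 7.
  x = λ² - 5 - 9 = 49 - 14 ≡ 9; y = λ·(5 - 9) - 4 ≡ 7. → (9, 7)
8P: (9, 7) + (9, 6): same x and y₁ ≡ -y₂, so the sum is the point at infinity.
8P = the point at infinity, so the order is 8.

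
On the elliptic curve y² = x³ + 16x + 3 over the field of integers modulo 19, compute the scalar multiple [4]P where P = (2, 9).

Double-and-add on 4 = (100)₂. Start with P = (2, 9) for the leading 1-bit.
double: tangent at (2, 9): λ = (3·2² + 16)/(2·9) ≡ 9/18. 18⁻¹ ≡ 18 (mod 19), so λ ≡ 9·18 ≡ 10.
  x = λ² - 2 - 2 = 100 - 4 ≡ 1; y = λ·(2 - 1) - 9 ≡ 1. → (1, 1)
double: tangent at (1, 1): λ = (3·1² + 16)/(2·1) ≡ 0/2. 2⁻¹ ≡ 10 (mod 19), so λ ≡ 0·10 ≡ 0.
  x = λ² - 1 - 1 = 0 - 2 ≡ 17; y = λ·(1 - 17) - 1 ≡ 18. → (17, 18)

(17, 18)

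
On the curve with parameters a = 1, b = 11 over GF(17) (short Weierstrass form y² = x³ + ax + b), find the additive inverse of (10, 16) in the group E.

-(10, 16) = (10, -16 mod 17) = (10, 1).

(10, 1)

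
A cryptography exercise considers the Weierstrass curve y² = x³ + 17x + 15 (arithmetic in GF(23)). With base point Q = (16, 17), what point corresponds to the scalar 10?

Repeated addition: build up to 10Q.
2Q: tangent at (16, 17): λ = (3·16² + 17)/(2·17) ≡ 3/11. 11⁻¹ ≡ 21 (mod 23), so λ ≡ 3·21 ≡ 17.
  x = λ² - 16 - 16 = 289 - 32 ≡ 4; y = λ·(16 - 4) - 17 ≡ 3. → (4, 3)
3Q: (4, 3) + (16, 17). λ = (17 - 3)/(16 - 4) ≡ 14/12 mod 23. 12⁻¹ ≡ 2 (mod 23) since 12·2 = 24 ≡ 1, so λ ≡ 5.
  x = λ² - 4 - 16 = 25 - 20 ≡ 5; y = λ·(4 - 5) - 3 ≡ 15. → (5, 15)
4Q: (5, 15) + (16, 17). λ = (17 - 15)/(16 - 5) ≡ 2/11 mod 23. 11⁻¹ ≡ 21 (mod 23) since 11·21 = 231 ≡ 1, so λ ≡ 19.
  x = λ² - 5 - 16 = 361 - 21 ≡ 18; y = λ·(5 - 18) - 15 ≡ 14. → (18, 14)
5Q: (18, 14) + (16, 17). λ = (17 - 14)/(16 - 18) ≡ 3/21 mod 23. 21⁻¹ ≡ 11 (mod 23) since 21·11 = 231 ≡ 1, so λ ≡ 10.
  x = λ² - 18 - 16 = 100 - 34 ≡ 20; y = λ·(18 - 20) - 14 ≡ 12. → (20, 12)
6Q: (20, 12) + (16, 17). λ = (17 - 12)/(16 - 20) ≡ 5/19 mod 23. 19⁻¹ ≡ 17 (mod 23) since 19·17 = 323 ≡ 1, so λ ≡ 16.
  x = λ² - 20 - 16 = 256 - 36 ≡ 13; y = λ·(20 - 13) - 12 ≡ 8. → (13, 8)
7Q: (13, 8) + (16, 17). λ = (17 - 8)/(16 - 13) ≡ 9/3 mod 23. 3⁻¹ ≡ 8 (mod 23) since 3·8 = 24 ≡ 1, so λ ≡ 3.
  x = λ² - 13 - 16 = 9 - 29 ≡ 3; y = λ·(13 - 3) - 8 ≡ 22. → (3, 22)
8Q: (3, 22) + (16, 17). λ = (17 - 22)/(16 - 3) ≡ 18/13 mod 23. 13⁻¹ ≡ 16 (mod 23), so λ ≡ 12.
  x = λ² - 3 - 16 = 144 - 19 ≡ 10; y = λ·(3 - 10) - 22 ≡ 9. → (10, 9)
9Q: (10, 9) + (16, 17). λ = (17 - 9)/(16 - 10) ≡ 8/6 mod 23. 6⁻¹ ≡ 4 (mod 23) since 6·4 = 24 ≡ 1, so λ ≡ 9.
  x = λ² - 10 - 16 = 81 - 26 ≡ 9; y = λ·(10 - 9) - 9 ≡ 0. → (9, 0)
10Q: (9, 0) + (16, 17). λ = (17 - 0)/(16 - 9) ≡ 17/7 mod 23. 7⁻¹ ≡ 10 (mod 23) since 7·10 = 70 ≡ 1, so λ ≡ 9.
  x = λ² - 9 - 16 = 81 - 25 ≡ 10; y = λ·(9 - 10) - 0 ≡ 14. → (10, 14)

(10, 14)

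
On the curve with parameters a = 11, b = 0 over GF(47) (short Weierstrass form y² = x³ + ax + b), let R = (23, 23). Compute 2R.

(1, 24)

tangent at (23, 23): λ = (3·23² + 11)/(2·23) ≡ 0/46. 46⁻¹ ≡ 46 (mod 47), so λ ≡ 0·46 ≡ 0.
  x = λ² - 23 - 23 = 0 - 46 ≡ 1; y = λ·(23 - 1) - 23 ≡ 24. → (1, 24)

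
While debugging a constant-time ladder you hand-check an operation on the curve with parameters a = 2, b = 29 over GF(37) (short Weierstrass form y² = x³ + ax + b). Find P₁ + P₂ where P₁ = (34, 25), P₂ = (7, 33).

(7, 4)

(34, 25) + (7, 33). λ = (33 - 25)/(7 - 34) ≡ 8/10 mod 37. 10⁻¹ ≡ 26 (mod 37), so λ ≡ 23.
  x = λ² - 34 - 7 = 529 - 41 ≡ 7; y = λ·(34 - 7) - 25 ≡ 4. → (7, 4)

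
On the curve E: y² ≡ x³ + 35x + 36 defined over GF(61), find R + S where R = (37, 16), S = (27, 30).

(37, 16) + (27, 30). λ = (30 - 16)/(27 - 37) ≡ 14/51 mod 61. 51⁻¹ ≡ 6 (mod 61) since 51·6 = 306 ≡ 1, so λ ≡ 23.
  x = λ² - 37 - 27 = 529 - 64 ≡ 38; y = λ·(37 - 38) - 16 ≡ 22. → (38, 22)

(38, 22)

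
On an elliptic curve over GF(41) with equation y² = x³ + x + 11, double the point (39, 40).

(36, 2)

tangent at (39, 40): λ = (3·39² + 1)/(2·40) ≡ 13/39. 39⁻¹ ≡ 20 (mod 41), so λ ≡ 13·20 ≡ 14.
  x = λ² - 39 - 39 = 196 - 78 ≡ 36; y = λ·(39 - 36) - 40 ≡ 2. → (36, 2)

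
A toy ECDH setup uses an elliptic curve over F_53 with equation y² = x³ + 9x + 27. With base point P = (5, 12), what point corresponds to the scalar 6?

(48, 49)

Repeated addition: build up to 6P.
2P: tangent at (5, 12): λ = (3·5² + 9)/(2·12) ≡ 31/24. 24⁻¹ ≡ 42 (mod 53), so λ ≡ 31·42 ≡ 30.
  x = λ² - 5 - 5 = 900 - 10 ≡ 42; y = λ·(5 - 42) - 12 ≡ 44. → (42, 44)
3P: (42, 44) + (5, 12). λ = (12 - 44)/(5 - 42) ≡ 21/16 mod 53. 16⁻¹ ≡ 10 (mod 53), so λ ≡ 51.
  x = λ² - 42 - 5 = 2601 - 47 ≡ 10; y = λ·(42 - 10) - 44 ≡ 51. → (10, 51)
4P: (10, 51) + (5, 12). λ = (12 - 51)/(5 - 10) ≡ 14/48 mod 53. 48⁻¹ ≡ 21 (mod 53), so λ ≡ 29.
  x = λ² - 10 - 5 = 841 - 15 ≡ 31; y = λ·(10 - 31) - 51 ≡ 29. → (31, 29)
5P: (31, 29) + (5, 12). λ = (12 - 29)/(5 - 31) ≡ 36/27 mod 53. 27⁻¹ ≡ 2 (mod 53), so λ ≡ 19.
  x = λ² - 31 - 5 = 361 - 36 ≡ 7; y = λ·(31 - 7) - 29 ≡ 3. → (7, 3)
6P: (7, 3) + (5, 12). λ = (12 - 3)/(5 - 7) ≡ 9/51 mod 53. 51⁻¹ ≡ 26 (mod 53), so λ ≡ 22.
  x = λ² - 7 - 5 = 484 - 12 ≡ 48; y = λ·(7 - 48) - 3 ≡ 49. → (48, 49)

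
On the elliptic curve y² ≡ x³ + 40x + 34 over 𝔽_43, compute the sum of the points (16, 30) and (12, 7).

(40, 4)

(16, 30) + (12, 7). λ = (7 - 30)/(12 - 16) ≡ 20/39 mod 43. 39⁻¹ ≡ 32 (mod 43) since 39·32 = 1248 ≡ 1, so λ ≡ 38.
  x = λ² - 16 - 12 = 1444 - 28 ≡ 40; y = λ·(16 - 40) - 30 ≡ 4. → (40, 4)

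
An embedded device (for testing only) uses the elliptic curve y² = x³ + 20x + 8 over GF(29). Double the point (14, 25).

(6, 5)

tangent at (14, 25): λ = (3·14² + 20)/(2·25) ≡ 28/21. 21⁻¹ ≡ 18 (mod 29), so λ ≡ 28·18 ≡ 11.
  x = λ² - 14 - 14 = 121 - 28 ≡ 6; y = λ·(14 - 6) - 25 ≡ 5. → (6, 5)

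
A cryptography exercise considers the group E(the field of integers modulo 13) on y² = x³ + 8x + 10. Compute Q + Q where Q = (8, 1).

(0, 6)

tangent at (8, 1): λ = (3·8² + 8)/(2·1) ≡ 5/2. 2⁻¹ ≡ 7 (mod 13), so λ ≡ 5·7 ≡ 9.
  x = λ² - 8 - 8 = 81 - 16 ≡ 0; y = λ·(8 - 0) - 1 ≡ 6. → (0, 6)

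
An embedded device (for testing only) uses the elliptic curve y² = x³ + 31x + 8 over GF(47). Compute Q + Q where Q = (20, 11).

(43, 33)

tangent at (20, 11): λ = (3·20² + 31)/(2·11) ≡ 9/22. 22⁻¹ ≡ 15 (mod 47), so λ ≡ 9·15 ≡ 41.
  x = λ² - 20 - 20 = 1681 - 40 ≡ 43; y = λ·(20 - 43) - 11 ≡ 33. → (43, 33)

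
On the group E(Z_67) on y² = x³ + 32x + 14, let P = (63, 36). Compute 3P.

O

Repeated addition: build up to 3P.
2P: tangent at (63, 36): λ = (3·63² + 32)/(2·36) ≡ 13/5. 5⁻¹ ≡ 27 (mod 67), so λ ≡ 13·27 ≡ 16.
  x = λ² - 63 - 63 = 256 - 126 ≡ 63; y = λ·(63 - 63) - 36 ≡ 31. → (63, 31)
3P: (63, 31) + (63, 36): same x and y₁ ≡ -y₂, so the sum is O.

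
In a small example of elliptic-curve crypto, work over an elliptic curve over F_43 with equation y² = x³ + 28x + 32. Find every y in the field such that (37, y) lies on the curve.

11, 32

x³ + 28x + 32 = 51721 ≡ 35 (mod 43).
Square roots of 35 mod 43: 11 and 32 (since 11² = 121 ≡ 35).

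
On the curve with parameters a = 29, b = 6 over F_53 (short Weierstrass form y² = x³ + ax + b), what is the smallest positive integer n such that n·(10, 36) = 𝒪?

2P: tangent at (10, 36): λ = (3·10² + 29)/(2·36) ≡ 11/19. 19⁻¹ ≡ 14 (mod 53) since 19·14 = 266 ≡ 1, so λ ≡ 11·14 ≡ 48.
  x = λ² - 10 - 10 = 2304 - 20 ≡ 5; y = λ·(10 - 5) - 36 ≡ 45. → (5, 45)
3P: (5, 45) + (10, 36). λ = (36 - 45)/(10 - 5) ≡ 44/5 mod 53. 5⁻¹ ≡ 32 (mod 53), so λ ≡ 30.
  x = λ² - 5 - 10 = 900 - 15 ≡ 37; y = λ·(5 - 37) - 45 ≡ 2. → (37, 2)
4P: (37, 2) + (10, 36). λ = (36 - 2)/(10 - 37) ≡ 34/26 mod 53. 26⁻¹ ≡ 51 (mod 53) since 26·51 = 1326 ≡ 1, so λ ≡ 38.
  x = λ² - 37 - 10 = 1444 - 47 ≡ 19; y = λ·(37 - 19) - 2 ≡ 46. → (19, 46)
5P: (19, 46) + (10, 36). λ = (36 - 46)/(10 - 19) ≡ 43/44 mod 53. 44⁻¹ ≡ 47 (mod 53), so λ ≡ 7.
  x = λ² - 19 - 10 = 49 - 29 ≡ 20; y = λ·(19 - 20) - 46 ≡ 0. → (20, 0)
6P: (20, 0) + (10, 36). λ = (36 - 0)/(10 - 20) ≡ 36/43 mod 53. 43⁻¹ ≡ 37 (mod 53), so λ ≡ 7.
  x = λ² - 20 - 10 = 49 - 30 ≡ 19; y = λ·(20 - 19) - 0 ≡ 7. → (19, 7)
7P: (19, 7) + (10, 36). λ = (36 - 7)/(10 - 19) ≡ 29/44 mod 53. 44⁻¹ ≡ 47 (mod 53), so λ ≡ 38.
  x = λ² - 19 - 10 = 1444 - 29 ≡ 37; y = λ·(19 - 37) - 7 ≡ 51. → (37, 51)
8P: (37, 51) + (10, 36). λ = (36 - 51)/(10 - 37) ≡ 38/26 mod 53. 26⁻¹ ≡ 51 (mod 53) since 26·51 = 1326 ≡ 1, so λ ≡ 30.
  x = λ² - 37 - 10 = 900 - 47 ≡ 5; y = λ·(37 - 5) - 51 ≡ 8. → (5, 8)
9P: (5, 8) + (10, 36). λ = (36 - 8)/(10 - 5) ≡ 28/5 mod 53. 5⁻¹ ≡ 32 (mod 53), so λ ≡ 48.
  x = λ² - 5 - 10 = 2304 - 15 ≡ 10; y = λ·(5 - 10) - 8 ≡ 17. → (10, 17)
10P: (10, 17) + (10, 36): same x and y₁ ≡ -y₂, so the sum is 𝒪.
10P = 𝒪, so the order is 10.

10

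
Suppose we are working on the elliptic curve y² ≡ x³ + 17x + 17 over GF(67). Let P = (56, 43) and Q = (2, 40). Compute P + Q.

(56, 43) + (2, 40). λ = (40 - 43)/(2 - 56) ≡ 64/13 mod 67. 13⁻¹ ≡ 31 (mod 67) since 13·31 = 403 ≡ 1, so λ ≡ 41.
  x = λ² - 56 - 2 = 1681 - 58 ≡ 15; y = λ·(56 - 15) - 43 ≡ 30. → (15, 30)

(15, 30)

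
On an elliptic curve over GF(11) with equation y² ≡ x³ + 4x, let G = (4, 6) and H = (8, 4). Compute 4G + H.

(2, 7)

First 4G:
Repeated addition: build up to 4G.
2G: tangent at (4, 6): λ = (3·4² + 4)/(2·6) ≡ 8/1. 1⁻¹ ≡ 1 (mod 11), so λ ≡ 8·1 ≡ 8.
  x = λ² - 4 - 4 = 64 - 8 ≡ 1; y = λ·(4 - 1) - 6 ≡ 7. → (1, 7)
3G: (1, 7) + (4, 6). λ = (6 - 7)/(4 - 1) ≡ 10/3 mod 11. 3⁻¹ ≡ 4 (mod 11), so λ ≡ 7.
  x = λ² - 1 - 4 = 49 - 5 ≡ 0; y = λ·(1 - 0) - 7 ≡ 0. → (0, 0)
4G: (0, 0) + (4, 6). λ = (6 - 0)/(4 - 0) ≡ 6/4 mod 11. 4⁻¹ ≡ 3 (mod 11), so λ ≡ 7.
  x = λ² - 0 - 4 = 49 - 4 ≡ 1; y = λ·(0 - 1) - 0 ≡ 4. → (1, 4)
4G = (1, 4).
Finally 4G + H:
(1, 4) + (8, 4). λ = (4 - 4)/(8 - 1) ≡ 0/7 mod 11. 7⁻¹ ≡ 8 (mod 11) since 7·8 = 56 ≡ 1, so λ ≡ 0.
  x = λ² - 1 - 8 = 0 - 9 ≡ 2; y = λ·(1 - 2) - 4 ≡ 7. → (2, 7)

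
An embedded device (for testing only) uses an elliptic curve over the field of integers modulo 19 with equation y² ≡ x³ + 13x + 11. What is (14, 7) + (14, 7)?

(15, 3)

tangent at (14, 7): λ = (3·14² + 13)/(2·7) ≡ 12/14. 14⁻¹ ≡ 15 (mod 19), so λ ≡ 12·15 ≡ 9.
  x = λ² - 14 - 14 = 81 - 28 ≡ 15; y = λ·(14 - 15) - 7 ≡ 3. → (15, 3)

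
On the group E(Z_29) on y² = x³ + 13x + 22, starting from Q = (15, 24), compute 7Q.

(17, 20)

Repeated addition: build up to 7Q.
2Q: tangent at (15, 24): λ = (3·15² + 13)/(2·24) ≡ 21/19. 19⁻¹ ≡ 26 (mod 29) since 19·26 = 494 ≡ 1, so λ ≡ 21·26 ≡ 24.
  x = λ² - 15 - 15 = 576 - 30 ≡ 24; y = λ·(15 - 24) - 24 ≡ 21. → (24, 21)
3Q: (24, 21) + (15, 24). λ = (24 - 21)/(15 - 24) ≡ 3/20 mod 29. 20⁻¹ ≡ 16 (mod 29), so λ ≡ 19.
  x = λ² - 24 - 15 = 361 - 39 ≡ 3; y = λ·(24 - 3) - 21 ≡ 1. → (3, 1)
4Q: (3, 1) + (15, 24). λ = (24 - 1)/(15 - 3) ≡ 23/12 mod 29. 12⁻¹ ≡ 17 (mod 29), so λ ≡ 14.
  x = λ² - 3 - 15 = 196 - 18 ≡ 4; y = λ·(3 - 4) - 1 ≡ 14. → (4, 14)
5Q: (4, 14) + (15, 24). λ = (24 - 14)/(15 - 4) ≡ 10/11 mod 29. 11⁻¹ ≡ 8 (mod 29), so λ ≡ 22.
  x = λ² - 4 - 15 = 484 - 19 ≡ 1; y = λ·(4 - 1) - 14 ≡ 23. → (1, 23)
6Q: (1, 23) + (15, 24). λ = (24 - 23)/(15 - 1) ≡ 1/14 mod 29. 14⁻¹ ≡ 27 (mod 29), so λ ≡ 27.
  x = λ² - 1 - 15 = 729 - 16 ≡ 17; y = λ·(1 - 17) - 23 ≡ 9. → (17, 9)
7Q: (17, 9) + (15, 24). λ = (24 - 9)/(15 - 17) ≡ 15/27 mod 29. 27⁻¹ ≡ 14 (mod 29) since 27·14 = 378 ≡ 1, so λ ≡ 7.
  x = λ² - 17 - 15 = 49 - 32 ≡ 17; y = λ·(17 - 17) - 9 ≡ 20. → (17, 20)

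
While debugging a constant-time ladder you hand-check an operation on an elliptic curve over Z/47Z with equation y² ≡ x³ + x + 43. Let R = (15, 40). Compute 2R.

tangent at (15, 40): λ = (3·15² + 1)/(2·40) ≡ 18/33. 33⁻¹ ≡ 10 (mod 47) since 33·10 = 330 ≡ 1, so λ ≡ 18·10 ≡ 39.
  x = λ² - 15 - 15 = 1521 - 30 ≡ 34; y = λ·(15 - 34) - 40 ≡ 18. → (34, 18)

(34, 18)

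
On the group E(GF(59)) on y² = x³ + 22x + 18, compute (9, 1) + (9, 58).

The two points share x = 9 and their y-coordinates satisfy 1 + 58 ≡ 0 (mod 59), so they are inverses. Their sum is the point at infinity.

O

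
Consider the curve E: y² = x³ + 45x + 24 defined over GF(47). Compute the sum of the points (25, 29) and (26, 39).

(25, 29) + (26, 39). λ = (39 - 29)/(26 - 25) ≡ 10/1 mod 47. 1⁻¹ ≡ 1 (mod 47) since 1·1 = 1 ≡ 1, so λ ≡ 10.
  x = λ² - 25 - 26 = 100 - 51 ≡ 2; y = λ·(25 - 2) - 29 ≡ 13. → (2, 13)

(2, 13)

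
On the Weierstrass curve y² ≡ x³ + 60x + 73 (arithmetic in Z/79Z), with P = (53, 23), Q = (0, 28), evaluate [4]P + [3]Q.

First 4P:
Repeated addition: build up to 4P.
2P: tangent at (53, 23): λ = (3·53² + 60)/(2·23) ≡ 34/46. 46⁻¹ ≡ 67 (mod 79) since 46·67 = 3082 ≡ 1, so λ ≡ 34·67 ≡ 66.
  x = λ² - 53 - 53 = 4356 - 106 ≡ 63; y = λ·(53 - 63) - 23 ≡ 28. → (63, 28)
3P: (63, 28) + (53, 23). λ = (23 - 28)/(53 - 63) ≡ 74/69 mod 79. 69⁻¹ ≡ 71 (mod 79), so λ ≡ 40.
  x = λ² - 63 - 53 = 1600 - 116 ≡ 62; y = λ·(63 - 62) - 28 ≡ 12. → (62, 12)
4P: (62, 12) + (53, 23). λ = (23 - 12)/(53 - 62) ≡ 11/70 mod 79. 70⁻¹ ≡ 35 (mod 79) since 70·35 = 2450 ≡ 1, so λ ≡ 69.
  x = λ² - 62 - 53 = 4761 - 115 ≡ 64; y = λ·(62 - 64) - 12 ≡ 8. → (64, 8)
4P = (64, 8).
Next 3Q:
Repeated addition: build up to 3Q.
2Q: tangent at (0, 28): λ = (3·0² + 60)/(2·28) ≡ 60/56. 56⁻¹ ≡ 24 (mod 79), so λ ≡ 60·24 ≡ 18.
  x = λ² - 0 - 0 = 324 - 0 ≡ 8; y = λ·(0 - 8) - 28 ≡ 65. → (8, 65)
3Q: (8, 65) + (0, 28). λ = (28 - 65)/(0 - 8) ≡ 42/71 mod 79. 71⁻¹ ≡ 69 (mod 79) since 71·69 = 4899 ≡ 1, so λ ≡ 54.
  x = λ² - 8 - 0 = 2916 - 8 ≡ 64; y = λ·(8 - 64) - 65 ≡ 71. → (64, 71)
3Q = (64, 71).
Finally 4P + 3Q:
(64, 8) + (64, 71): same x and y₁ ≡ -y₂, so the sum is 𝒪.

O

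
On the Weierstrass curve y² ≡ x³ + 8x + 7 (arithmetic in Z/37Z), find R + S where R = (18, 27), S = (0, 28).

(23, 0)

(18, 27) + (0, 28). λ = (28 - 27)/(0 - 18) ≡ 1/19 mod 37. 19⁻¹ ≡ 2 (mod 37), so λ ≡ 2.
  x = λ² - 18 - 0 = 4 - 18 ≡ 23; y = λ·(18 - 23) - 27 ≡ 0. → (23, 0)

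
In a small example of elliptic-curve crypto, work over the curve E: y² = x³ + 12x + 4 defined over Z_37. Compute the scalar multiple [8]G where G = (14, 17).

(32, 2)

Double-and-add on 8 = (1000)₂. Start with G = (14, 17) for the leading 1-bit.
double: tangent at (14, 17): λ = (3·14² + 12)/(2·17) ≡ 8/34. 34⁻¹ ≡ 12 (mod 37), so λ ≡ 8·12 ≡ 22.
  x = λ² - 14 - 14 = 484 - 28 ≡ 12; y = λ·(14 - 12) - 17 ≡ 27. → (12, 27)
double: tangent at (12, 27): λ = (3·12² + 12)/(2·27) ≡ 0/17. 17⁻¹ ≡ 24 (mod 37), so λ ≡ 0·24 ≡ 0.
  x = λ² - 12 - 12 = 0 - 24 ≡ 13; y = λ·(12 - 13) - 27 ≡ 10. → (13, 10)
double: tangent at (13, 10): λ = (3·13² + 12)/(2·10) ≡ 1/20. 20⁻¹ ≡ 13 (mod 37) since 20·13 = 260 ≡ 1, so λ ≡ 1·13 ≡ 13.
  x = λ² - 13 - 13 = 169 - 26 ≡ 32; y = λ·(13 - 32) - 10 ≡ 2. → (32, 2)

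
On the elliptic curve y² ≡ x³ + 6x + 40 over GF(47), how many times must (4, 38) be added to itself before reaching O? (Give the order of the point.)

4

2P: tangent at (4, 38): λ = (3·4² + 6)/(2·38) ≡ 7/29. 29⁻¹ ≡ 13 (mod 47), so λ ≡ 7·13 ≡ 44.
  x = λ² - 4 - 4 = 1936 - 8 ≡ 1; y = λ·(4 - 1) - 38 ≡ 0. → (1, 0)
3P: (1, 0) + (4, 38). λ = (38 - 0)/(4 - 1) ≡ 38/3 mod 47. 3⁻¹ ≡ 16 (mod 47), so λ ≡ 44.
  x = λ² - 1 - 4 = 1936 - 5 ≡ 4; y = λ·(1 - 4) - 0 ≡ 9. → (4, 9)
4P: (4, 9) + (4, 38): same x and y₁ ≡ -y₂, so the sum is O.
4P = O, so the order is 4.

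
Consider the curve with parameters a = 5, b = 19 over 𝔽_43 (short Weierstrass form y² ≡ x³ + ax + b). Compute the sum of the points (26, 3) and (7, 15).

(21, 21)

(26, 3) + (7, 15). λ = (15 - 3)/(7 - 26) ≡ 12/24 mod 43. 24⁻¹ ≡ 9 (mod 43) since 24·9 = 216 ≡ 1, so λ ≡ 22.
  x = λ² - 26 - 7 = 484 - 33 ≡ 21; y = λ·(26 - 21) - 3 ≡ 21. → (21, 21)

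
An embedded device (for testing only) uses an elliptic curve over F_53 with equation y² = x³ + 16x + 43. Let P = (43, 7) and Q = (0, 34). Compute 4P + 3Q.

(6, 39)

First 4P:
Repeated addition: build up to 4P.
2P: tangent at (43, 7): λ = (3·43² + 16)/(2·7) ≡ 51/14. 14⁻¹ ≡ 19 (mod 53), so λ ≡ 51·19 ≡ 15.
  x = λ² - 43 - 43 = 225 - 86 ≡ 33; y = λ·(43 - 33) - 7 ≡ 37. → (33, 37)
3P: (33, 37) + (43, 7). λ = (7 - 37)/(43 - 33) ≡ 23/10 mod 53. 10⁻¹ ≡ 16 (mod 53), so λ ≡ 50.
  x = λ² - 33 - 43 = 2500 - 76 ≡ 39; y = λ·(33 - 39) - 37 ≡ 34. → (39, 34)
4P: (39, 34) + (43, 7). λ = (7 - 34)/(43 - 39) ≡ 26/4 mod 53. 4⁻¹ ≡ 40 (mod 53) since 4·40 = 160 ≡ 1, so λ ≡ 33.
  x = λ² - 39 - 43 = 1089 - 82 ≡ 0; y = λ·(39 - 0) - 34 ≡ 34. → (0, 34)
4P = (0, 34).
Next 3Q:
Repeated addition: build up to 3Q.
2Q: tangent at (0, 34): λ = (3·0² + 16)/(2·34) ≡ 16/15. 15⁻¹ ≡ 46 (mod 53) since 15·46 = 690 ≡ 1, so λ ≡ 16·46 ≡ 47.
  x = λ² - 0 - 0 = 2209 - 0 ≡ 36; y = λ·(0 - 36) - 34 ≡ 23. → (36, 23)
3Q: (36, 23) + (0, 34). λ = (34 - 23)/(0 - 36) ≡ 11/17 mod 53. 17⁻¹ ≡ 25 (mod 53) since 17·25 = 425 ≡ 1, so λ ≡ 10.
  x = λ² - 36 - 0 = 100 - 36 ≡ 11; y = λ·(36 - 11) - 23 ≡ 15. → (11, 15)
3Q = (11, 15).
Finally 4P + 3Q:
(0, 34) + (11, 15). λ = (15 - 34)/(11 - 0) ≡ 34/11 mod 53. 11⁻¹ ≡ 29 (mod 53), so λ ≡ 32.
  x = λ² - 0 - 11 = 1024 - 11 ≡ 6; y = λ·(0 - 6) - 34 ≡ 39. → (6, 39)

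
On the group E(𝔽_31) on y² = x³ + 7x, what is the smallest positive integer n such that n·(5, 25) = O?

8

2P: tangent at (5, 25): λ = (3·5² + 7)/(2·25) ≡ 20/19. 19⁻¹ ≡ 18 (mod 31), so λ ≡ 20·18 ≡ 19.
  x = λ² - 5 - 5 = 361 - 10 ≡ 10; y = λ·(5 - 10) - 25 ≡ 4. → (10, 4)
3P: (10, 4) + (5, 25). λ = (25 - 4)/(5 - 10) ≡ 21/26 mod 31. 26⁻¹ ≡ 6 (mod 31), so λ ≡ 2.
  x = λ² - 10 - 5 = 4 - 15 ≡ 20; y = λ·(10 - 20) - 4 ≡ 7. → (20, 7)
4P: (20, 7) + (5, 25). λ = (25 - 7)/(5 - 20) ≡ 18/16 mod 31. 16⁻¹ ≡ 2 (mod 31) since 16·2 = 32 ≡ 1, so λ ≡ 5.
  x = λ² - 20 - 5 = 25 - 25 ≡ 0; y = λ·(20 - 0) - 7 ≡ 0. → (0, 0)
5P: (0, 0) + (5, 25). λ = (25 - 0)/(5 - 0) ≡ 25/5 mod 31. 5⁻¹ ≡ 25 (mod 31), so λ ≡ 5.
  x = λ² - 0 - 5 = 25 - 5 ≡ 20; y = λ·(0 - 20) - 0 ≡ 24. → (20, 24)
6P: (20, 24) + (5, 25). λ = (25 - 24)/(5 - 20) ≡ 1/16 mod 31. 16⁻¹ ≡ 2 (mod 31), so λ ≡ 2.
  x = λ² - 20 - 5 = 4 - 25 ≡ 10; y = λ·(20 - 10) - 24 ≡ 27. → (10, 27)
7P: (10, 27) + (5, 25). λ = (25 - 27)/(5 - 10) ≡ 29/26 mod 31. 26⁻¹ ≡ 6 (mod 31), so λ ≡ 19.
  x = λ² - 10 - 5 = 361 - 15 ≡ 5; y = λ·(10 - 5) - 27 ≡ 6. → (5, 6)
8P: (5, 6) + (5, 25): same x and y₁ ≡ -y₂, so the sum is O.
8P = O, so the order is 8.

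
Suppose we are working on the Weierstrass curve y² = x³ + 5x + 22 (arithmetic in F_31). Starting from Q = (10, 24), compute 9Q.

(6, 12)

Repeated addition: build up to 9Q.
2Q: tangent at (10, 24): λ = (3·10² + 5)/(2·24) ≡ 26/17. 17⁻¹ ≡ 11 (mod 31), so λ ≡ 26·11 ≡ 7.
  x = λ² - 10 - 10 = 49 - 20 ≡ 29; y = λ·(10 - 29) - 24 ≡ 29. → (29, 29)
3Q: (29, 29) + (10, 24). λ = (24 - 29)/(10 - 29) ≡ 26/12 mod 31. 12⁻¹ ≡ 13 (mod 31), so λ ≡ 28.
  x = λ² - 29 - 10 = 784 - 39 ≡ 1; y = λ·(29 - 1) - 29 ≡ 11. → (1, 11)
4Q: (1, 11) + (10, 24). λ = (24 - 11)/(10 - 1) ≡ 13/9 mod 31. 9⁻¹ ≡ 7 (mod 31), so λ ≡ 29.
  x = λ² - 1 - 10 = 841 - 11 ≡ 24; y = λ·(1 - 24) - 11 ≡ 4. → (24, 4)
5Q: (24, 4) + (10, 24). λ = (24 - 4)/(10 - 24) ≡ 20/17 mod 31. 17⁻¹ ≡ 11 (mod 31) since 17·11 = 187 ≡ 1, so λ ≡ 3.
  x = λ² - 24 - 10 = 9 - 34 ≡ 6; y = λ·(24 - 6) - 4 ≡ 19. → (6, 19)
6Q: (6, 19) + (10, 24). λ = (24 - 19)/(10 - 6) ≡ 5/4 mod 31. 4⁻¹ ≡ 8 (mod 31) since 4·8 = 32 ≡ 1, so λ ≡ 9.
  x = λ² - 6 - 10 = 81 - 16 ≡ 3; y = λ·(6 - 3) - 19 ≡ 8. → (3, 8)
7Q: (3, 8) + (10, 24). λ = (24 - 8)/(10 - 3) ≡ 16/7 mod 31. 7⁻¹ ≡ 9 (mod 31), so λ ≡ 20.
  x = λ² - 3 - 10 = 400 - 13 ≡ 15; y = λ·(3 - 15) - 8 ≡ 0. → (15, 0)
8Q: (15, 0) + (10, 24). λ = (24 - 0)/(10 - 15) ≡ 24/26 mod 31. 26⁻¹ ≡ 6 (mod 31) since 26·6 = 156 ≡ 1, so λ ≡ 20.
  x = λ² - 15 - 10 = 400 - 25 ≡ 3; y = λ·(15 - 3) - 0 ≡ 23. → (3, 23)
9Q: (3, 23) + (10, 24). λ = (24 - 23)/(10 - 3) ≡ 1/7 mod 31. 7⁻¹ ≡ 9 (mod 31), so λ ≡ 9.
  x = λ² - 3 - 10 = 81 - 13 ≡ 6; y = λ·(3 - 6) - 23 ≡ 12. → (6, 12)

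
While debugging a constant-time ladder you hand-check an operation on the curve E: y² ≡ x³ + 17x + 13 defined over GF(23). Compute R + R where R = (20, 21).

tangent at (20, 21): λ = (3·20² + 17)/(2·21) ≡ 21/19. 19⁻¹ ≡ 17 (mod 23), so λ ≡ 21·17 ≡ 12.
  x = λ² - 20 - 20 = 144 - 40 ≡ 12; y = λ·(20 - 12) - 21 ≡ 6. → (12, 6)

(12, 6)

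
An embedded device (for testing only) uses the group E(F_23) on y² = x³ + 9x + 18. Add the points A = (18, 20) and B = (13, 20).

(15, 3)

(18, 20) + (13, 20). λ = (20 - 20)/(13 - 18) ≡ 0/18 mod 23. 18⁻¹ ≡ 9 (mod 23), so λ ≡ 0.
  x = λ² - 18 - 13 = 0 - 31 ≡ 15; y = λ·(18 - 15) - 20 ≡ 3. → (15, 3)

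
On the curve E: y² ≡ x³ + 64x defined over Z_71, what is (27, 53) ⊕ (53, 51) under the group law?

(41, 30)

(27, 53) + (53, 51). λ = (51 - 53)/(53 - 27) ≡ 69/26 mod 71. 26⁻¹ ≡ 41 (mod 71), so λ ≡ 60.
  x = λ² - 27 - 53 = 3600 - 80 ≡ 41; y = λ·(27 - 41) - 53 ≡ 30. → (41, 30)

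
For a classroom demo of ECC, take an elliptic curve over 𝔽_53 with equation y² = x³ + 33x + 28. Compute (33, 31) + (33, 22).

The two points share x = 33 and their y-coordinates satisfy 31 + 22 ≡ 0 (mod 53), so they are inverses. Their sum is 𝒪.

O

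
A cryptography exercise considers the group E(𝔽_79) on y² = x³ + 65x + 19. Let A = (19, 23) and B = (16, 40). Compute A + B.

(41, 49)

(19, 23) + (16, 40). λ = (40 - 23)/(16 - 19) ≡ 17/76 mod 79. 76⁻¹ ≡ 26 (mod 79), so λ ≡ 47.
  x = λ² - 19 - 16 = 2209 - 35 ≡ 41; y = λ·(19 - 41) - 23 ≡ 49. → (41, 49)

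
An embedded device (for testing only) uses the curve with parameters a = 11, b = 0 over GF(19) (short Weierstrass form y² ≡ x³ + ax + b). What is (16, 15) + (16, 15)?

tangent at (16, 15): λ = (3·16² + 11)/(2·15) ≡ 0/11. 11⁻¹ ≡ 7 (mod 19), so λ ≡ 0·7 ≡ 0.
  x = λ² - 16 - 16 = 0 - 32 ≡ 6; y = λ·(16 - 6) - 15 ≡ 4. → (6, 4)

(6, 4)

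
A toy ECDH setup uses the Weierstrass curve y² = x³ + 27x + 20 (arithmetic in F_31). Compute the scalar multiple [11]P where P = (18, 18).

(25, 13)

Repeated addition: build up to 11P.
2P: tangent at (18, 18): λ = (3·18² + 27)/(2·18) ≡ 7/5. 5⁻¹ ≡ 25 (mod 31) since 5·25 = 125 ≡ 1, so λ ≡ 7·25 ≡ 20.
  x = λ² - 18 - 18 = 400 - 36 ≡ 23; y = λ·(18 - 23) - 18 ≡ 6. → (23, 6)
3P: (23, 6) + (18, 18). λ = (18 - 6)/(18 - 23) ≡ 12/26 mod 31. 26⁻¹ ≡ 6 (mod 31) since 26·6 = 156 ≡ 1, so λ ≡ 10.
  x = λ² - 23 - 18 = 100 - 41 ≡ 28; y = λ·(23 - 28) - 6 ≡ 6. → (28, 6)
4P: (28, 6) + (18, 18). λ = (18 - 6)/(18 - 28) ≡ 12/21 mod 31. 21⁻¹ ≡ 3 (mod 31), so λ ≡ 5.
  x = λ² - 28 - 18 = 25 - 46 ≡ 10; y = λ·(28 - 10) - 6 ≡ 22. → (10, 22)
5P: (10, 22) + (18, 18). λ = (18 - 22)/(18 - 10) ≡ 27/8 mod 31. 8⁻¹ ≡ 4 (mod 31), so λ ≡ 15.
  x = λ² - 10 - 18 = 225 - 28 ≡ 11; y = λ·(10 - 11) - 22 ≡ 25. → (11, 25)
6P: (11, 25) + (18, 18). λ = (18 - 25)/(18 - 11) ≡ 24/7 mod 31. 7⁻¹ ≡ 9 (mod 31), so λ ≡ 30.
  x = λ² - 11 - 18 = 900 - 29 ≡ 3; y = λ·(11 - 3) - 25 ≡ 29. → (3, 29)
7P: (3, 29) + (18, 18). λ = (18 - 29)/(18 - 3) ≡ 20/15 mod 31. 15⁻¹ ≡ 29 (mod 31) since 15·29 = 435 ≡ 1, so λ ≡ 22.
  x = λ² - 3 - 18 = 484 - 21 ≡ 29; y = λ·(3 - 29) - 29 ≡ 19. → (29, 19)
8P: (29, 19) + (18, 18). λ = (18 - 19)/(18 - 29) ≡ 30/20 mod 31. 20⁻¹ ≡ 14 (mod 31), so λ ≡ 17.
  x = λ² - 29 - 18 = 289 - 47 ≡ 25; y = λ·(29 - 25) - 19 ≡ 18. → (25, 18)
9P: (25, 18) + (18, 18). λ = (18 - 18)/(18 - 25) ≡ 0/24 mod 31. 24⁻¹ ≡ 22 (mod 31) since 24·22 = 528 ≡ 1, so λ ≡ 0.
  x = λ² - 25 - 18 = 0 - 43 ≡ 19; y = λ·(25 - 19) - 18 ≡ 13. → (19, 13)
10P: (19, 13) + (18, 18). λ = (18 - 13)/(18 - 19) ≡ 5/30 mod 31. 30⁻¹ ≡ 30 (mod 31) since 30·30 = 900 ≡ 1, so λ ≡ 26.
  x = λ² - 19 - 18 = 676 - 37 ≡ 19; y = λ·(19 - 19) - 13 ≡ 18. → (19, 18)
11P: (19, 18) + (18, 18). λ = (18 - 18)/(18 - 19) ≡ 0/30 mod 31. 30⁻¹ ≡ 30 (mod 31) since 30·30 = 900 ≡ 1, so λ ≡ 0.
  x = λ² - 19 - 18 = 0 - 37 ≡ 25; y = λ·(19 - 25) - 18 ≡ 13. → (25, 13)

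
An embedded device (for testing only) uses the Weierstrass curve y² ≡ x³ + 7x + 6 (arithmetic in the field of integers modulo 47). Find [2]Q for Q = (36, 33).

tangent at (36, 33): λ = (3·36² + 7)/(2·33) ≡ 41/19. 19⁻¹ ≡ 5 (mod 47) since 19·5 = 95 ≡ 1, so λ ≡ 41·5 ≡ 17.
  x = λ² - 36 - 36 = 289 - 72 ≡ 29; y = λ·(36 - 29) - 33 ≡ 39. → (29, 39)

(29, 39)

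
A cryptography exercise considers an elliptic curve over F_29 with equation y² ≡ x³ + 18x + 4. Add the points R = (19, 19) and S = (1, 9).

(0, 27)

(19, 19) + (1, 9). λ = (9 - 19)/(1 - 19) ≡ 19/11 mod 29. 11⁻¹ ≡ 8 (mod 29), so λ ≡ 7.
  x = λ² - 19 - 1 = 49 - 20 ≡ 0; y = λ·(19 - 0) - 19 ≡ 27. → (0, 27)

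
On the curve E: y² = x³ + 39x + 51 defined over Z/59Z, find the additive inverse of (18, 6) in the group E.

-(18, 6) = (18, -6 mod 59) = (18, 53).

(18, 53)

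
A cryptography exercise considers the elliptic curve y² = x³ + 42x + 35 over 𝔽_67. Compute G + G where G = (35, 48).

(12, 49)

tangent at (35, 48): λ = (3·35² + 42)/(2·48) ≡ 32/29. 29⁻¹ ≡ 37 (mod 67), so λ ≡ 32·37 ≡ 45.
  x = λ² - 35 - 35 = 2025 - 70 ≡ 12; y = λ·(35 - 12) - 48 ≡ 49. → (12, 49)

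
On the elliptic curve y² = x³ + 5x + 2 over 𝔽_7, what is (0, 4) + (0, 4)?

tangent at (0, 4): λ = (3·0² + 5)/(2·4) ≡ 5/1. 1⁻¹ ≡ 1 (mod 7) since 1·1 = 1 ≡ 1, so λ ≡ 5·1 ≡ 5.
  x = λ² - 0 - 0 = 25 - 0 ≡ 4; y = λ·(0 - 4) - 4 ≡ 4. → (4, 4)

(4, 4)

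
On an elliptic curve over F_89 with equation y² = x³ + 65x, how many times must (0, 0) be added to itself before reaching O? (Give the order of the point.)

2

2P: (0, 0) + (0, 0): same x and y₁ ≡ -y₂, so the sum is O.
2P = O, so the order is 2.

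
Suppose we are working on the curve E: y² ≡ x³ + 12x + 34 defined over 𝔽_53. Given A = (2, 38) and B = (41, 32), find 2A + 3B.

(16, 33)

First 2A:
Repeated addition: build up to 2A.
2A: tangent at (2, 38): λ = (3·2² + 12)/(2·38) ≡ 24/23. 23⁻¹ ≡ 30 (mod 53) since 23·30 = 690 ≡ 1, so λ ≡ 24·30 ≡ 31.
  x = λ² - 2 - 2 = 961 - 4 ≡ 3; y = λ·(2 - 3) - 38 ≡ 37. → (3, 37)
2A = (3, 37).
Next 3B:
Repeated addition: build up to 3B.
2B: tangent at (41, 32): λ = (3·41² + 12)/(2·32) ≡ 20/11. 11⁻¹ ≡ 29 (mod 53) since 11·29 = 319 ≡ 1, so λ ≡ 20·29 ≡ 50.
  x = λ² - 41 - 41 = 2500 - 82 ≡ 33; y = λ·(41 - 33) - 32 ≡ 50. → (33, 50)
3B: (33, 50) + (41, 32). λ = (32 - 50)/(41 - 33) ≡ 35/8 mod 53. 8⁻¹ ≡ 20 (mod 53) since 8·20 = 160 ≡ 1, so λ ≡ 11.
  x = λ² - 33 - 41 = 121 - 74 ≡ 47; y = λ·(33 - 47) - 50 ≡ 8. → (47, 8)
3B = (47, 8).
Finally 2A + 3B:
(3, 37) + (47, 8). λ = (8 - 37)/(47 - 3) ≡ 24/44 mod 53. 44⁻¹ ≡ 47 (mod 53), so λ ≡ 15.
  x = λ² - 3 - 47 = 225 - 50 ≡ 16; y = λ·(3 - 16) - 37 ≡ 33. → (16, 33)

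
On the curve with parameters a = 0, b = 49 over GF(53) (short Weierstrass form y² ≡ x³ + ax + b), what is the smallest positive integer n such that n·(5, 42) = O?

2P: tangent at (5, 42): λ = (3·5² + 0)/(2·42) ≡ 22/31. 31⁻¹ ≡ 12 (mod 53), so λ ≡ 22·12 ≡ 52.
  x = λ² - 5 - 5 = 2704 - 10 ≡ 44; y = λ·(5 - 44) - 42 ≡ 50. → (44, 50)
3P: (44, 50) + (5, 42). λ = (42 - 50)/(5 - 44) ≡ 45/14 mod 53. 14⁻¹ ≡ 19 (mod 53), so λ ≡ 7.
  x = λ² - 44 - 5 = 49 - 49 ≡ 0; y = λ·(44 - 0) - 50 ≡ 46. → (0, 46)
4P: (0, 46) + (5, 42). λ = (42 - 46)/(5 - 0) ≡ 49/5 mod 53. 5⁻¹ ≡ 32 (mod 53) since 5·32 = 160 ≡ 1, so λ ≡ 31.
  x = λ² - 0 - 5 = 961 - 5 ≡ 2; y = λ·(0 - 2) - 46 ≡ 51. → (2, 51)
5P: (2, 51) + (5, 42). λ = (42 - 51)/(5 - 2) ≡ 44/3 mod 53. 3⁻¹ ≡ 18 (mod 53) since 3·18 = 54 ≡ 1, so λ ≡ 50.
  x = λ² - 2 - 5 = 2500 - 7 ≡ 2; y = λ·(2 - 2) - 51 ≡ 2. → (2, 2)
6P: (2, 2) + (5, 42). λ = (42 - 2)/(5 - 2) ≡ 40/3 mod 53. 3⁻¹ ≡ 18 (mod 53) since 3·18 = 54 ≡ 1, so λ ≡ 31.
  x = λ² - 2 - 5 = 961 - 7 ≡ 0; y = λ·(2 - 0) - 2 ≡ 7. → (0, 7)
7P: (0, 7) + (5, 42). λ = (42 - 7)/(5 - 0) ≡ 35/5 mod 53. 5⁻¹ ≡ 32 (mod 53), so λ ≡ 7.
  x = λ² - 0 - 5 = 49 - 5 ≡ 44; y = λ·(0 - 44) - 7 ≡ 3. → (44, 3)
8P: (44, 3) + (5, 42). λ = (42 - 3)/(5 - 44) ≡ 39/14 mod 53. 14⁻¹ ≡ 19 (mod 53) since 14·19 = 266 ≡ 1, so λ ≡ 52.
  x = λ² - 44 - 5 = 2704 - 49 ≡ 5; y = λ·(44 - 5) - 3 ≡ 11. → (5, 11)
9P: (5, 11) + (5, 42): same x and y₁ ≡ -y₂, so the sum is O.
9P = O, so the order is 9.

9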